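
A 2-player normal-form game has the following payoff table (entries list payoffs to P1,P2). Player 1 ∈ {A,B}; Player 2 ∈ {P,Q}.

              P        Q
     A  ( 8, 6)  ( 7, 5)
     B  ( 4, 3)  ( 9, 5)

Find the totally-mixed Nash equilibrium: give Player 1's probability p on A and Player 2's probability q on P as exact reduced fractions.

P1 indiff ⇒ q·8+(1-q)·7 = q·4+(1-q)·9 ⇒ q(4) = (1-q)(2) ⇒ q = 1/3
P2 indiff ⇒ p·6+(1-p)·3 = p·5+(1-p)·5 ⇒ p(1) = (1-p)(2) ⇒ p = 2/3

P1 mixes 2/3 on A; P2 mixes 1/3 on P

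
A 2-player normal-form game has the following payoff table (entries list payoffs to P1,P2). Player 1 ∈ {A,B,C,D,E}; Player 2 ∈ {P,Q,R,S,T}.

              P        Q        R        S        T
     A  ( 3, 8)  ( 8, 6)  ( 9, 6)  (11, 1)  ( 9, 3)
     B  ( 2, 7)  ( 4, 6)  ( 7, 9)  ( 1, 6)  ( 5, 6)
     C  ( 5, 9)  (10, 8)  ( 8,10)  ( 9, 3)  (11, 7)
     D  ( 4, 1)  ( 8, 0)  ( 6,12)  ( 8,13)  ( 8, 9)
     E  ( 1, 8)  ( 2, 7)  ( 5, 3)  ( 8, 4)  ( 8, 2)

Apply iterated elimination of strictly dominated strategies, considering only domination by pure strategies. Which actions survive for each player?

P1 drop B (A beats it: P:3>2 Q:8>4 R:9>7 S:11>1 T:9>5)
P1 drop D (C beats it: P:5>4 Q:10>8 R:8>6 S:9>8 T:11>8)
P1 drop E (A beats it: P:3>1 Q:8>2 R:9>5 S:11>8 T:9>8)
P2 drop Q (P beats it: A:8>6 C:9>8)
P2 drop S (P beats it: A:8>1 C:9>3)
P2 drop T (P beats it: A:8>3 C:9>7)
P1→{A,C} P2→{P,R}

IESDS → P1:{A,C} P2:{P,R}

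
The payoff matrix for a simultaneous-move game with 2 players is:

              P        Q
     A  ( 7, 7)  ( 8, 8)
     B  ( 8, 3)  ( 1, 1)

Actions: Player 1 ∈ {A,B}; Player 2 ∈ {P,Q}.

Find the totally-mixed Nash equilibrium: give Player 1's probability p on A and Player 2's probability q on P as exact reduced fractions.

P1 mixes 2/3 on A; P2 mixes 7/8 on P

P1 indiff ⇒ q·7+(1-q)·8 = q·8+(1-q)·1 ⇒ q(-1) = (1-q)(-7) ⇒ q = 7/8
P2 indiff ⇒ p·7+(1-p)·3 = p·8+(1-p)·1 ⇒ p(-1) = (1-p)(-2) ⇒ p = 2/3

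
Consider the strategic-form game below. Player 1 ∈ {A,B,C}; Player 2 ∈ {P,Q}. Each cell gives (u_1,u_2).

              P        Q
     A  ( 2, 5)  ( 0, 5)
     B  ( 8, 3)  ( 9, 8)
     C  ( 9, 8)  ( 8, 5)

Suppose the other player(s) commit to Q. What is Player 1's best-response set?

u_1(A vs Q) = 0
u_1(B vs Q) = 9
u_1(C vs Q) = 8
max payoff 9 at {B}

P1 best: {B}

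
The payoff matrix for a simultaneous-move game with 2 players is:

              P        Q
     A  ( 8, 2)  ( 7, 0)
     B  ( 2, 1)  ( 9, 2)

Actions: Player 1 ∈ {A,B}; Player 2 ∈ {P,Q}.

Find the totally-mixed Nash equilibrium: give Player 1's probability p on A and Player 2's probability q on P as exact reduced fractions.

P1 indiff ⇒ q·8+(1-q)·7 = q·2+(1-q)·9 ⇒ q(6) = (1-q)(2) ⇒ q = 1/4
P2 indiff ⇒ p·2+(1-p)·1 = p·0+(1-p)·2 ⇒ p(2) = (1-p)(1) ⇒ p = 1/3

(p,q) = (1/3, 1/4)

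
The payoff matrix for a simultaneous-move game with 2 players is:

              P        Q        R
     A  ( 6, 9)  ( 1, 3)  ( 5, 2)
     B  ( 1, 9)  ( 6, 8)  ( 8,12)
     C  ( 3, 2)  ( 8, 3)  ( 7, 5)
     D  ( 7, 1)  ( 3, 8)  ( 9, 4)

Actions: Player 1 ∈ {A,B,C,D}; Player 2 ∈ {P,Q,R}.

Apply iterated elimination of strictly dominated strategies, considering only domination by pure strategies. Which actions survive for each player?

Survivors P1:{B,C,D} P2:{Q,R}

P1 drop A (D beats it: P:7>6 Q:3>1 R:9>5)
P2 drop P (R beats it: B:12>9 C:5>2 D:4>1)
P1→{B,C,D} P2→{Q,R}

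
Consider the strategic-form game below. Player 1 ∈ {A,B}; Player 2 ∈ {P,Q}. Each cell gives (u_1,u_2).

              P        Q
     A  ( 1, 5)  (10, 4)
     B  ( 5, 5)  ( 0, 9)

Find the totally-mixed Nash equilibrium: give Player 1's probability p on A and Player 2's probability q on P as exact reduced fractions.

P1 indiff ⇒ q·1+(1-q)·10 = q·5+(1-q)·0 ⇒ q(-4) = (1-q)(-10) ⇒ q = 5/7
P2 indiff ⇒ p·5+(1-p)·5 = p·4+(1-p)·9 ⇒ p(1) = (1-p)(4) ⇒ p = 4/5

(p,q) = (4/5, 5/7)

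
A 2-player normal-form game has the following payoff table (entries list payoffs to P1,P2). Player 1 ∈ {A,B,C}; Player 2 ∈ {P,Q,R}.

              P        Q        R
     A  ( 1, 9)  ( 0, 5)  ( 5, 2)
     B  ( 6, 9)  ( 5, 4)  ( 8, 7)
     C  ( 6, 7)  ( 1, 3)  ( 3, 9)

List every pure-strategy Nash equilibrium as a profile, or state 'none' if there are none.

Nash profiles: (B,P)

(A,P): not NE [P1→C gives 6>1]
(A,Q): not NE [P1→B gives 5>0; P2→P gives 9>5]
(A,R): not NE [P1→B gives 8>5; P2→P gives 9>2]
(B,P): NE
(B,Q): not NE [P2→P gives 9>4]
(B,R): not NE [P2→P gives 9>7]
(C,P): not NE [P2→R gives 9>7]
(C,Q): not NE [P1→B gives 5>1; P2→R gives 9>3]
(C,R): not NE [P1→B gives 8>3]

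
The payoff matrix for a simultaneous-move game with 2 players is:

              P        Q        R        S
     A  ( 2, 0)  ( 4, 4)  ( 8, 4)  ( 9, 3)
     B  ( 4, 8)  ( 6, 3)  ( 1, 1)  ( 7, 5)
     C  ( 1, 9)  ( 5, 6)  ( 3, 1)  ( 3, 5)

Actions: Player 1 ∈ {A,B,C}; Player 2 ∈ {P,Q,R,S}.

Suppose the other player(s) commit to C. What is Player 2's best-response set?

BR_2 = {P}

u_2(P vs C) = 9
u_2(Q vs C) = 6
u_2(R vs C) = 1
u_2(S vs C) = 5
max payoff 9 at {P}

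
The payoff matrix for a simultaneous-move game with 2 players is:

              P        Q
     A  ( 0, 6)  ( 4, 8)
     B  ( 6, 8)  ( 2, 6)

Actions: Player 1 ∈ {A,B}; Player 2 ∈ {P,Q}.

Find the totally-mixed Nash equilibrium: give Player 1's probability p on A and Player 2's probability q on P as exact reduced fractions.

P1 indiff ⇒ q·0+(1-q)·4 = q·6+(1-q)·2 ⇒ q(-6) = (1-q)(-2) ⇒ q = 1/4
P2 indiff ⇒ p·6+(1-p)·8 = p·8+(1-p)·6 ⇒ p(-2) = (1-p)(-2) ⇒ p = 1/2

(p,q) = (1/2, 1/4)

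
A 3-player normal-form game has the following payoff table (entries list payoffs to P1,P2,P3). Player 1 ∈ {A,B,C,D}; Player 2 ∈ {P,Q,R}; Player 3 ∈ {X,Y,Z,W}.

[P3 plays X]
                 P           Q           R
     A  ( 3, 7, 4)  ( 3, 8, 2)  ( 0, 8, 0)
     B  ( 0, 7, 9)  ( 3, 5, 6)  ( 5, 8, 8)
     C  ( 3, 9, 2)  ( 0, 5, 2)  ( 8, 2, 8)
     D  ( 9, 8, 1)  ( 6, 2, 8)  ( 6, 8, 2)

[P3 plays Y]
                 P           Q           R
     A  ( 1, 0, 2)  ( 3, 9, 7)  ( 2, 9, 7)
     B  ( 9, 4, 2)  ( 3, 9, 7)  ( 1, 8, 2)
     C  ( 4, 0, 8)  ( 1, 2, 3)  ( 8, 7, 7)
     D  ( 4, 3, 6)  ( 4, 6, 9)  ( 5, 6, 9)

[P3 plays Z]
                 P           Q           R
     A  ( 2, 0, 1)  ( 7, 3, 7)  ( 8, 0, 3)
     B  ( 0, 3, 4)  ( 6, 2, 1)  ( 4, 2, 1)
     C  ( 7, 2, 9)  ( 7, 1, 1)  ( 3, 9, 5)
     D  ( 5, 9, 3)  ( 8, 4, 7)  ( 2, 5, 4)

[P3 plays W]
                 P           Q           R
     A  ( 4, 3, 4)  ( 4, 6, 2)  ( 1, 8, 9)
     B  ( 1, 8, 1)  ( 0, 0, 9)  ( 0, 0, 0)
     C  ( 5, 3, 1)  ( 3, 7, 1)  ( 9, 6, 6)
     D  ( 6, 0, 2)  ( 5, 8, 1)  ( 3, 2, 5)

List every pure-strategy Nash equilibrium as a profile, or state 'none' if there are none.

NE set: (D,Q,Y)

(A,P,X): not NE [P1→D gives 9>3; P2→R gives 8>7]
(A,P,Y): not NE [P1→B gives 9>1; P2→R gives 9>0; P3→W gives 4>2]
(A,P,Z): not NE [P1→C gives 7>2; P2→Q gives 3>0; P3→W gives 4>1]
(A,P,W): not NE [P1→D gives 6>4; P2→R gives 8>3]
(A,Q,X): not NE [P1→D gives 6>3; P3→Z gives 7>2]
(A,Q,Y): not NE [P1→D gives 4>3]
(A,Q,Z): not NE [P1→D gives 8>7]
(A,Q,W): not NE [P1→D gives 5>4; P2→R gives 8>6; P3→Z gives 7>2]
(A,R,X): not NE [P1→C gives 8>0; P3→W gives 9>0]
(A,R,Y): not NE [P1→C gives 8>2; P3→W gives 9>7]
(A,R,Z): not NE [P2→Q gives 3>0; P3→W gives 9>3]
(A,R,W): not NE [P1→C gives 9>1]
(B,P,X): not NE [P1→D gives 9>0; P2→R gives 8>7]
(B,P,Y): not NE [P2→Q gives 9>4; P3→X gives 9>2]
(B,P,Z): not NE [P1→C gives 7>0; P3→X gives 9>4]
(B,P,W): not NE [P1→D gives 6>1; P3→X gives 9>1]
(B,Q,X): not NE [P1→D gives 6>3; P2→R gives 8>5; P3→W gives 9>6]
(B,Q,Y): not NE [P1→D gives 4>3; P3→W gives 9>7]
(B,Q,Z): not NE [P1→D gives 8>6; P2→P gives 3>2; P3→W gives 9>1]
(B,Q,W): not NE [P1→D gives 5>0; P2→P gives 8>0]
(B,R,X): not NE [P1→C gives 8>5]
(B,R,Y): not NE [P1→C gives 8>1; P2→Q gives 9>8; P3→X gives 8>2]
(B,R,Z): not NE [P1→A gives 8>4; P2→P gives 3>2; P3→X gives 8>1]
(B,R,W): not NE [P1→C gives 9>0; P2→P gives 8>0; P3→X gives 8>0]
(C,P,X): not NE [P1→D gives 9>3; P3→Z gives 9>2]
(C,P,Y): not NE [P1→B gives 9>4; P2→R gives 7>0; P3→Z gives 9>8]
(C,P,Z): not NE [P2→R gives 9>2]
(C,P,W): not NE [P1→D gives 6>5; P2→Q gives 7>3; P3→Z gives 9>1]
(C,Q,X): not NE [P1→D gives 6>0; P2→P gives 9>5; P3→Y gives 3>2]
(C,Q,Y): not NE [P1→D gives 4>1; P2→R gives 7>2]
(C,Q,Z): not NE [P1→D gives 8>7; P2→R gives 9>1; P3→Y gives 3>1]
(C,Q,W): not NE [P1→D gives 5>3; P3→Y gives 3>1]
(C,R,X): not NE [P2→P gives 9>2]
(C,R,Y): not NE [P3→X gives 8>7]
(C,R,Z): not NE [P1→A gives 8>3; P3→X gives 8>5]
(C,R,W): not NE [P2→Q gives 7>6; P3→X gives 8>6]
(D,P,X): not NE [P3→Y gives 6>1]
(D,P,Y): not NE [P1→B gives 9>4; P2→R gives 6>3]
(D,P,Z): not NE [P1→C gives 7>5; P3→Y gives 6>3]
(D,P,W): not NE [P2→Q gives 8>0; P3→Y gives 6>2]
(D,Q,X): not NE [P2→R gives 8>2; P3→Y gives 9>8]
(D,Q,Y): NE
(D,Q,Z): not NE [P2→P gives 9>4; P3→Y gives 9>7]
(D,Q,W): not NE [P3→Y gives 9>1]
(D,R,X): not NE [P1→C gives 8>6; P3→Y gives 9>2]
(D,R,Y): not NE [P1→C gives 8>5]
(D,R,Z): not NE [P1→A gives 8>2; P2→P gives 9>5; P3→Y gives 9>4]
(D,R,W): not NE [P1→C gives 9>3; P2→Q gives 8>2; P3→Y gives 9>5]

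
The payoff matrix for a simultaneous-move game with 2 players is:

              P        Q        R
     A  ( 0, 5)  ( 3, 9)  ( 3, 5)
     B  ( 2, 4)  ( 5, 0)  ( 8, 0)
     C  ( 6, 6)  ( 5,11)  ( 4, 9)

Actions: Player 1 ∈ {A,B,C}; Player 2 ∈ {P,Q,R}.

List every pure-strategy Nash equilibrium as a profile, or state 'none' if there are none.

PSNE = {(C,Q)}

(A,P): not NE [P1→C gives 6>0; P2→Q gives 9>5]
(A,Q): not NE [P1→C gives 5>3]
(A,R): not NE [P1→B gives 8>3; P2→Q gives 9>5]
(B,P): not NE [P1→C gives 6>2]
(B,Q): not NE [P2→P gives 4>0]
(B,R): not NE [P2→P gives 4>0]
(C,P): not NE [P2→Q gives 11>6]
(C,Q): NE
(C,R): not NE [P1→B gives 8>4; P2→Q gives 11>9]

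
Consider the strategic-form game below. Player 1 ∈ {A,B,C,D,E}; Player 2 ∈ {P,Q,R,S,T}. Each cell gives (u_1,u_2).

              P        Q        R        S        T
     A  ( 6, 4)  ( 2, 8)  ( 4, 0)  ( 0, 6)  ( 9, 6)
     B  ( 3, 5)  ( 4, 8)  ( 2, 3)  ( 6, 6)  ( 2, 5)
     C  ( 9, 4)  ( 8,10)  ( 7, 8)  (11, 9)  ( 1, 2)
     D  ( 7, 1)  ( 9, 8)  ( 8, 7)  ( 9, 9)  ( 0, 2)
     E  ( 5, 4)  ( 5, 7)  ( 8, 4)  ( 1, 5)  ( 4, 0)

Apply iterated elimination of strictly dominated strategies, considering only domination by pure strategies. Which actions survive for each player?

P2 drop P (Q beats it: A:8>4 B:8>5 C:10>4 D:8>1 E:7>4)
P2 drop R (Q beats it: A:8>0 B:8>3 C:10>8 D:8>7 E:7>4)
P2 drop T (Q beats it: A:8>6 B:8>5 C:10>2 D:8>2 E:7>0)
P1 drop A (B beats it: Q:4>2 S:6>0)
P1 drop B (C beats it: Q:8>4 S:11>6)
P1 drop E (C beats it: Q:8>5 S:11>1)
P1→{C,D} P2→{Q,S}

Remaining: P1:{C,D} P2:{Q,S}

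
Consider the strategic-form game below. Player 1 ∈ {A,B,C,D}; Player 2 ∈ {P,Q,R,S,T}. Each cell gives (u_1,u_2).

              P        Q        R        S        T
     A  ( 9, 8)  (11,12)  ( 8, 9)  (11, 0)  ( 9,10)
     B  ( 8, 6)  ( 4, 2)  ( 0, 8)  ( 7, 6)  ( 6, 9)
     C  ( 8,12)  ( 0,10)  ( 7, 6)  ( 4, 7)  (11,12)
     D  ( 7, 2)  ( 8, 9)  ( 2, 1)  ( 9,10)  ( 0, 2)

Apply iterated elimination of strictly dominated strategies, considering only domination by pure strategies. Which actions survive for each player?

IESDS → P1:{A,C} P2:{P,Q,T}

P1 drop B (A beats it: P:9>8 Q:11>4 R:8>0 S:11>7 T:9>6)
P1 drop D (A beats it: P:9>7 Q:11>8 R:8>2 S:11>9 T:9>0)
P2 drop R (Q beats it: A:12>9 C:10>6)
P2 drop S (P beats it: A:8>0 C:12>7)
P1→{A,C} P2→{P,Q,T}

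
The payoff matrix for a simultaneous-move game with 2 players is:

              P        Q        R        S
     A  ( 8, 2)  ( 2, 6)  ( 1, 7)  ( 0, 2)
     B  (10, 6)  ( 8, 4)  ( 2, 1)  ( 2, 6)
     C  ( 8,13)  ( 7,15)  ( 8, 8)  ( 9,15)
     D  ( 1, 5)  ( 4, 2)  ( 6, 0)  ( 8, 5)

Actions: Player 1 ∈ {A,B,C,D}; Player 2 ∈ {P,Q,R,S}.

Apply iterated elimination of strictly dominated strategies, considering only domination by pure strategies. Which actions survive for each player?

P1 drop A (B beats it: P:10>8 Q:8>2 R:2>1 S:2>0)
P1 drop D (C beats it: P:8>1 Q:7>4 R:8>6 S:9>8)
P2 drop R (P beats it: B:6>1 C:13>8)
P1→{B,C} P2→{P,Q,S}

IESDS → P1:{B,C} P2:{P,Q,S}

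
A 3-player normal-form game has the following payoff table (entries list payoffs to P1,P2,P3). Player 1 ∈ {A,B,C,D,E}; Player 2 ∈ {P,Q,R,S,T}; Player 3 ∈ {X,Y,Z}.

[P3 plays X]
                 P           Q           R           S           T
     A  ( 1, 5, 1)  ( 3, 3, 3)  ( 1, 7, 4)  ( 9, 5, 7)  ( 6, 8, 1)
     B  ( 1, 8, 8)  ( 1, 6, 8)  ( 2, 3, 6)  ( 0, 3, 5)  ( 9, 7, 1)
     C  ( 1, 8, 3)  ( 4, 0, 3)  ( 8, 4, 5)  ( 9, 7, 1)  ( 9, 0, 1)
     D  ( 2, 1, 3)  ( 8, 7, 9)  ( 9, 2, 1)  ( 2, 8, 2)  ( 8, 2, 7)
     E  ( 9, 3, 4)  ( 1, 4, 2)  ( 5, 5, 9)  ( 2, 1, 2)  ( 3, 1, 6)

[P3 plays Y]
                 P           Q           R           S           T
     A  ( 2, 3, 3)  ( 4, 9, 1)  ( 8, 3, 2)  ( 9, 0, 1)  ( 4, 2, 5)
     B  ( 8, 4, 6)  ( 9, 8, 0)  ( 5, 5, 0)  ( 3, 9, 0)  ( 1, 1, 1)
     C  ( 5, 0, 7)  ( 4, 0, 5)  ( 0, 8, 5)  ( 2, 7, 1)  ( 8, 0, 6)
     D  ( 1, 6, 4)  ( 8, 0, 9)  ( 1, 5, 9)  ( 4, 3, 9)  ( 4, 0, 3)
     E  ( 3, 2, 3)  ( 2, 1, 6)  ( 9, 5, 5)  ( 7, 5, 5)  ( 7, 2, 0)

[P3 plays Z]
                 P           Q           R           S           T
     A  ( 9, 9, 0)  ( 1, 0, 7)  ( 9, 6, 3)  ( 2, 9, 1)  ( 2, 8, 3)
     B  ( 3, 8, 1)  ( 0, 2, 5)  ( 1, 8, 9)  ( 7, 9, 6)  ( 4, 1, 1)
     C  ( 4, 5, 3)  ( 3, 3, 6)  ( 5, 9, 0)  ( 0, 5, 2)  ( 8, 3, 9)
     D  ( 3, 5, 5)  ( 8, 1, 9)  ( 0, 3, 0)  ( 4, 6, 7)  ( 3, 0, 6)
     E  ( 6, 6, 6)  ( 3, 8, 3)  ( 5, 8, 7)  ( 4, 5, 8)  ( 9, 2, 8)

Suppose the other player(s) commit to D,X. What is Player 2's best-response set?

u_2(P vs D,X) = 1
u_2(Q vs D,X) = 7
u_2(R vs D,X) = 2
u_2(S vs D,X) = 8
u_2(T vs D,X) = 2
max payoff 8 at {S}

P2 best: {S}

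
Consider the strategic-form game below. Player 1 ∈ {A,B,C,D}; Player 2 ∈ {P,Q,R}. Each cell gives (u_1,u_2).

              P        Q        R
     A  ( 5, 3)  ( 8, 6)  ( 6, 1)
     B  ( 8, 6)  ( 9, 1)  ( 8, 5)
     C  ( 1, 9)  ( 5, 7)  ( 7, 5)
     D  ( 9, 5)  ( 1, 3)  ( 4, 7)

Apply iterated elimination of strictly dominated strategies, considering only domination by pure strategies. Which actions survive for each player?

P1 drop A (B beats it: P:8>5 Q:9>8 R:8>6)
P1 drop C (B beats it: P:8>1 Q:9>5 R:8>7)
P2 drop Q (P beats it: B:6>1 D:5>3)
P1→{B,D} P2→{P,R}

Survivors P1:{B,D} P2:{P,R}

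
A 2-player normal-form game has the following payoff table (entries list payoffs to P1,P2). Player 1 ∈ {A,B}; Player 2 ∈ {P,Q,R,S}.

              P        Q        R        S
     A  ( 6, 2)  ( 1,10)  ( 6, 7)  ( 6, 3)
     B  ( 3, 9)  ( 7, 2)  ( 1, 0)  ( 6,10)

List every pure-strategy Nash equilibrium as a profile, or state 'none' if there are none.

(A,P): not NE [P2→Q gives 10>2]
(A,Q): not NE [P1→B gives 7>1]
(A,R): not NE [P2→Q gives 10>7]
(A,S): not NE [P2→Q gives 10>3]
(B,P): not NE [P1→A gives 6>3; P2→S gives 10>9]
(B,Q): not NE [P2→S gives 10>2]
(B,R): not NE [P1→A gives 6>1; P2→S gives 10>0]
(B,S): NE

Nash profiles: (B,S)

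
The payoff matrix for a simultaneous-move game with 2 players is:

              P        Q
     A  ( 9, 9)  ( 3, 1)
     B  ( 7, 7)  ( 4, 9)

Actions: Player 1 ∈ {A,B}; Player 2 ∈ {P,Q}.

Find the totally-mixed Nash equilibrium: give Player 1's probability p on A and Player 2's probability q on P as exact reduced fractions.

P1 indiff ⇒ q·9+(1-q)·3 = q·7+(1-q)·4 ⇒ q(2) = (1-q)(1) ⇒ q = 1/3
P2 indiff ⇒ p·9+(1-p)·7 = p·1+(1-p)·9 ⇒ p(8) = (1-p)(2) ⇒ p = 1/5

(p,q) = (1/5, 1/3)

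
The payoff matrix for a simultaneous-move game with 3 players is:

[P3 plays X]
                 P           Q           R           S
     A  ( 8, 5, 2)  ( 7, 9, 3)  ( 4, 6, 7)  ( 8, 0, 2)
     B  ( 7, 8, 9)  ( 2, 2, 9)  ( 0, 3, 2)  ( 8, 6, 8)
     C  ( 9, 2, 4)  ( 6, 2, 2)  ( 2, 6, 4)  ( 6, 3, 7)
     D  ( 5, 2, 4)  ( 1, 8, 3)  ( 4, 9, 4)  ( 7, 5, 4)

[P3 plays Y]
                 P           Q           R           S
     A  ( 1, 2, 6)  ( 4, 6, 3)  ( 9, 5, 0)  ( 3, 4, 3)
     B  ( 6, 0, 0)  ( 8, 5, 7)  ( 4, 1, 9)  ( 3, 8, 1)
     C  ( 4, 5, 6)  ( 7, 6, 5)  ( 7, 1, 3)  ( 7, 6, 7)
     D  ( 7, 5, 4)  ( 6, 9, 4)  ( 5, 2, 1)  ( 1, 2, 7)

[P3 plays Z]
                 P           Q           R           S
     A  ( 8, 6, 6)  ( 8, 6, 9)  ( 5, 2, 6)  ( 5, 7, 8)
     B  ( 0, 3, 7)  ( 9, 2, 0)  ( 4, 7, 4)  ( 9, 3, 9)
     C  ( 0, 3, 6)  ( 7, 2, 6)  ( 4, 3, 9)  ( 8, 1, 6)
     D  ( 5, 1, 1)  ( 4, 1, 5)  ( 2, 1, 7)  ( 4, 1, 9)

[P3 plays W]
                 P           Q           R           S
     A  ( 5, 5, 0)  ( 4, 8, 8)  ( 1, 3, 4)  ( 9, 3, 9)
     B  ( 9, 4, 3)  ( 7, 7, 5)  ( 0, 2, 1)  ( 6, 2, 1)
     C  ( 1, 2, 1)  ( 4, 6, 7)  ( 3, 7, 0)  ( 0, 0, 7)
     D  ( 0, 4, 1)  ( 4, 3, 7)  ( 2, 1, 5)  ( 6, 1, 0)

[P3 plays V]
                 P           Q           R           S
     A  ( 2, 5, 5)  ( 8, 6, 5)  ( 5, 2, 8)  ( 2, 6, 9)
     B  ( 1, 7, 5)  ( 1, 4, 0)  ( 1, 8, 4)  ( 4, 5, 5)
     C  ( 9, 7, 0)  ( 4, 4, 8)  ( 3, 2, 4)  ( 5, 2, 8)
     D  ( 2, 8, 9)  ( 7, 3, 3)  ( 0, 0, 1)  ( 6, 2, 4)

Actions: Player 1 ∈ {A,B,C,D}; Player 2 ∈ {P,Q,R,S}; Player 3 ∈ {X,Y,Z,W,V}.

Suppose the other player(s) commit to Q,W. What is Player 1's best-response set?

argmax u_1 = {B}

u_1(A vs Q,W) = 4
u_1(B vs Q,W) = 7
u_1(C vs Q,W) = 4
u_1(D vs Q,W) = 4
max payoff 7 at {B}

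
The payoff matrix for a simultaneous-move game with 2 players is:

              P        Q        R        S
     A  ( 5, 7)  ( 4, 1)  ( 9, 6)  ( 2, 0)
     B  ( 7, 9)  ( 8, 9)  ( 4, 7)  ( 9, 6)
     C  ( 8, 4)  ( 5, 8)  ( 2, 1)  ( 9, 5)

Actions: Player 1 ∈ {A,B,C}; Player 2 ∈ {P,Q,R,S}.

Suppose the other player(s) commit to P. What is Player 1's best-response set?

P1 best: {C}

u_1(A vs P) = 5
u_1(B vs P) = 7
u_1(C vs P) = 8
max payoff 8 at {C}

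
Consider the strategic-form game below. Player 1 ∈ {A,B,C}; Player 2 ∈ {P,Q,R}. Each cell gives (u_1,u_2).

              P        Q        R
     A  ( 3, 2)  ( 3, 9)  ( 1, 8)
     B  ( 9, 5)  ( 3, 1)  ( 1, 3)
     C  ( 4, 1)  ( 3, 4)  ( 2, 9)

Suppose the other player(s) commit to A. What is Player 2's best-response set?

u_2(P vs A) = 2
u_2(Q vs A) = 9
u_2(R vs A) = 8
max payoff 9 at {Q}

P2 best: {Q}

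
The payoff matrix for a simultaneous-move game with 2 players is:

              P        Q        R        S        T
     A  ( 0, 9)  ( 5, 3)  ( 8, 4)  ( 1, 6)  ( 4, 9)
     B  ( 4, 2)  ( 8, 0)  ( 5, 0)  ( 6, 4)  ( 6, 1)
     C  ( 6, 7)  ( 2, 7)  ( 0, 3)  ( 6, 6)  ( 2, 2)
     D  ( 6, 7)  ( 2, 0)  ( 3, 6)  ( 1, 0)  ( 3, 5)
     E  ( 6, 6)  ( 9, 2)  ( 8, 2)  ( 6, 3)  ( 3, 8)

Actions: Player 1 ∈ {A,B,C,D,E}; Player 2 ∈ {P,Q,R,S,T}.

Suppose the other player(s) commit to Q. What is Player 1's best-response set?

u_1(A vs Q) = 5
u_1(B vs Q) = 8
u_1(C vs Q) = 2
u_1(D vs Q) = 2
u_1(E vs Q) = 9
max payoff 9 at {E}

P1 best: {E}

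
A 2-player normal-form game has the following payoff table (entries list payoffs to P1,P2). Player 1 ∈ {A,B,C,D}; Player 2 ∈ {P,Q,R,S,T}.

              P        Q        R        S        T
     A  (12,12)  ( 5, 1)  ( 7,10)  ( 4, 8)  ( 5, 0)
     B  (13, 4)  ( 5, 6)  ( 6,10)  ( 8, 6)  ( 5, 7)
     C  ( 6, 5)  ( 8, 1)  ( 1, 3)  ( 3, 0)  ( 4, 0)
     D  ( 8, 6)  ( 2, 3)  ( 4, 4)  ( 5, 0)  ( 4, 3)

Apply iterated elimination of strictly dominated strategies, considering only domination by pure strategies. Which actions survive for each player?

IESDS → P1:{A,B} P2:{P,R}

P1 drop D (B beats it: P:13>8 Q:5>2 R:6>4 S:8>5 T:5>4)
P2 drop Q (R beats it: A:10>1 B:10>6 C:3>1)
P1 drop C (A beats it: P:12>6 R:7>1 S:4>3 T:5>4)
P2 drop S (R beats it: A:10>8 B:10>6)
P2 drop T (R beats it: A:10>0 B:10>7)
P1→{A,B} P2→{P,R}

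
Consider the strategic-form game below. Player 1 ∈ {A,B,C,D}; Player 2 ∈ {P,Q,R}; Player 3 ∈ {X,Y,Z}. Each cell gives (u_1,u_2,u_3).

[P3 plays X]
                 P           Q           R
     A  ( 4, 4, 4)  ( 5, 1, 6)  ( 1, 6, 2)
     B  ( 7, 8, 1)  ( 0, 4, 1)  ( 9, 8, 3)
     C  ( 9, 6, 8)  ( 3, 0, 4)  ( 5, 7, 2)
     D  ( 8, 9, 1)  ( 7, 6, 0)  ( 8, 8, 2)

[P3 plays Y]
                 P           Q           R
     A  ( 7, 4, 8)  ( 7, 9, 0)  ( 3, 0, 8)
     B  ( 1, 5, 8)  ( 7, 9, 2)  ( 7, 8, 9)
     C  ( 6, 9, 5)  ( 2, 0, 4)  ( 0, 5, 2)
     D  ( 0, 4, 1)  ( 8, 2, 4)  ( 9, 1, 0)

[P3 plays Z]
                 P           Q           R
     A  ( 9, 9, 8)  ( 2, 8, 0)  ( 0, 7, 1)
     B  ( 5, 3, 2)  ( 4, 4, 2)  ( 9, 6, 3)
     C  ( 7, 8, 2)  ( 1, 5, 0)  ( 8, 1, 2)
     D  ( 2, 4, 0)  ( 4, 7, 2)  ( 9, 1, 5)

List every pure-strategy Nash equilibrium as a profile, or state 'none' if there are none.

Nash profiles: (A,P,Z)

(A,P,X): not NE [P1→C gives 9>4; P2→R gives 6>4; P3→Z gives 8>4]
(A,P,Y): not NE [P2→Q gives 9>4]
(A,P,Z): NE
(A,Q,X): not NE [P1→D gives 7>5; P2→R gives 6>1]
(A,Q,Y): not NE [P1→D gives 8>7; P3→X gives 6>0]
(A,Q,Z): not NE [P1→D gives 4>2; P2→P gives 9>8; P3→X gives 6>0]
(A,R,X): not NE [P1→B gives 9>1; P3→Y gives 8>2]
(A,R,Y): not NE [P1→D gives 9>3; P2→Q gives 9>0]
(A,R,Z): not NE [P1→D gives 9>0; P2→P gives 9>7; P3→Y gives 8>1]
(B,P,X): not NE [P1→C gives 9>7; P3→Y gives 8>1]
(B,P,Y): not NE [P1→A gives 7>1; P2→Q gives 9>5]
(B,P,Z): not NE [P1→A gives 9>5; P2→R gives 6>3; P3→Y gives 8>2]
(B,Q,X): not NE [P1→D gives 7>0; P2→R gives 8>4; P3→Z gives 2>1]
(B,Q,Y): not NE [P1→D gives 8>7]
(B,Q,Z): not NE [P2→R gives 6>4]
(B,R,X): not NE [P3→Y gives 9>3]
(B,R,Y): not NE [P1→D gives 9>7; P2→Q gives 9>8]
(B,R,Z): not NE [P3→Y gives 9>3]
(C,P,X): not NE [P2→R gives 7>6]
(C,P,Y): not NE [P1→A gives 7>6; P3→X gives 8>5]
(C,P,Z): not NE [P1→A gives 9>7; P3→X gives 8>2]
(C,Q,X): not NE [P1→D gives 7>3; P2→R gives 7>0]
(C,Q,Y): not NE [P1→D gives 8>2; P2→P gives 9>0]
(C,Q,Z): not NE [P1→D gives 4>1; P2→P gives 8>5; P3→Y gives 4>0]
(C,R,X): not NE [P1→B gives 9>5]
(C,R,Y): not NE [P1→D gives 9>0; P2→P gives 9>5]
(C,R,Z): not NE [P1→D gives 9>8; P2→P gives 8>1]
(D,P,X): not NE [P1→C gives 9>8]
(D,P,Y): not NE [P1→A gives 7>0]
(D,P,Z): not NE [P1→A gives 9>2; P2→Q gives 7>4; P3→Y gives 1>0]
(D,Q,X): not NE [P2→P gives 9>6; P3→Y gives 4>0]
(D,Q,Y): not NE [P2→P gives 4>2]
(D,Q,Z): not NE [P3→Y gives 4>2]
(D,R,X): not NE [P1→B gives 9>8; P2→P gives 9>8; P3→Z gives 5>2]
(D,R,Y): not NE [P2→P gives 4>1; P3→Z gives 5>0]
(D,R,Z): not NE [P2→Q gives 7>1]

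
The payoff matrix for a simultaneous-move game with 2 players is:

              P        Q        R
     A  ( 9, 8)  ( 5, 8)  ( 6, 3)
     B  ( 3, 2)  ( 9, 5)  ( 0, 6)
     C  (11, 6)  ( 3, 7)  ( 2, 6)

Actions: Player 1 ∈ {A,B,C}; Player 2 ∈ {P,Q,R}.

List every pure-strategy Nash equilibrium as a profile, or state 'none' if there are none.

(A,P): not NE [P1→C gives 11>9]
(A,Q): not NE [P1→B gives 9>5]
(A,R): not NE [P2→Q gives 8>3]
(B,P): not NE [P1→C gives 11>3; P2→R gives 6>2]
(B,Q): not NE [P2→R gives 6>5]
(B,R): not NE [P1→A gives 6>0]
(C,P): not NE [P2→Q gives 7>6]
(C,Q): not NE [P1→B gives 9>3]
(C,R): not NE [P1→A gives 6>2; P2→Q gives 7>6]

PSNE: ∅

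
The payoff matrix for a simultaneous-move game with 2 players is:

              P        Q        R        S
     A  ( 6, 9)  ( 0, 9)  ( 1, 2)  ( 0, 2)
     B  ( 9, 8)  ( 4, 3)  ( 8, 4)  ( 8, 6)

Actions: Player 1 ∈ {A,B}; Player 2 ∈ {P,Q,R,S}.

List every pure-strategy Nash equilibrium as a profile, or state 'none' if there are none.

PSNE = {(B,P)}

(A,P): not NE [P1→B gives 9>6]
(A,Q): not NE [P1→B gives 4>0]
(A,R): not NE [P1→B gives 8>1; P2→Q gives 9>2]
(A,S): not NE [P1→B gives 8>0; P2→Q gives 9>2]
(B,P): NE
(B,Q): not NE [P2→P gives 8>3]
(B,R): not NE [P2→P gives 8>4]
(B,S): not NE [P2→P gives 8>6]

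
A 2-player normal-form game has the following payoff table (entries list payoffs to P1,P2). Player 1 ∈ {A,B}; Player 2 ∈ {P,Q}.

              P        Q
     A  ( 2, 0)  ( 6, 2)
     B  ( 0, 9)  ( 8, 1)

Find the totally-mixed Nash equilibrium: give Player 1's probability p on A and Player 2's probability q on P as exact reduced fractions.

P1 mixes 4/5 on A; P2 mixes 1/2 on P

P1 indiff ⇒ q·2+(1-q)·6 = q·0+(1-q)·8 ⇒ q(2) = (1-q)(2) ⇒ q = 1/2
P2 indiff ⇒ p·0+(1-p)·9 = p·2+(1-p)·1 ⇒ p(-2) = (1-p)(-8) ⇒ p = 4/5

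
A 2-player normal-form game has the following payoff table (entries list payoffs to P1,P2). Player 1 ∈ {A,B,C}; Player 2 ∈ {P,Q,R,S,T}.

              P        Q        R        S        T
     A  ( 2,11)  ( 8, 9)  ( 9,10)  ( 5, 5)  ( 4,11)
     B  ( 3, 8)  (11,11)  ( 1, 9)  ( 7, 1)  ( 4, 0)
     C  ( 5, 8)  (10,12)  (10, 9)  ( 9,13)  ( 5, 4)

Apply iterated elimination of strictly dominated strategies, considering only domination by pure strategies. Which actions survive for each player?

Survivors P1:{B,C} P2:{Q,S}

P1 drop A (C beats it: P:5>2 Q:10>8 R:10>9 S:9>5 T:5>4)
P2 drop P (Q beats it: B:11>8 C:12>8)
P2 drop R (Q beats it: B:11>9 C:12>9)
P2 drop T (Q beats it: B:11>0 C:12>4)
P1→{B,C} P2→{Q,S}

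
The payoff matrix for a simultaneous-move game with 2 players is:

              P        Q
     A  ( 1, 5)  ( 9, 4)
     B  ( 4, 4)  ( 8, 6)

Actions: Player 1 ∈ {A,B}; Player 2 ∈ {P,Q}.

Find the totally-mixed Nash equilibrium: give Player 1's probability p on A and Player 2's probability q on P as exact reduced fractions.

P1 indiff ⇒ q·1+(1-q)·9 = q·4+(1-q)·8 ⇒ q(-3) = (1-q)(-1) ⇒ q = 1/4
P2 indiff ⇒ p·5+(1-p)·4 = p·4+(1-p)·6 ⇒ p(1) = (1-p)(2) ⇒ p = 2/3

P1 mixes 2/3 on A; P2 mixes 1/4 on P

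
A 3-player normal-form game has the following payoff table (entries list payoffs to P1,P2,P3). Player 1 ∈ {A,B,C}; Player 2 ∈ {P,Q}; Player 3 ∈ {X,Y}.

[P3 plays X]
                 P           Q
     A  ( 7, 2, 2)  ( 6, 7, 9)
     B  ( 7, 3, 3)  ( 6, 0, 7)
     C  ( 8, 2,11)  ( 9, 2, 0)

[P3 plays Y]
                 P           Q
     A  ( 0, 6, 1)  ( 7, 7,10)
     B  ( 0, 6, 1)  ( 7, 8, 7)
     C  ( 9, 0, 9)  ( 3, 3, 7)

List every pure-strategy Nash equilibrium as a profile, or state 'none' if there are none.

(A,P,X): not NE [P1→C gives 8>7; P2→Q gives 7>2]
(A,P,Y): not NE [P1→C gives 9>0; P2→Q gives 7>6; P3→X gives 2>1]
(A,Q,X): not NE [P1→C gives 9>6; P3→Y gives 10>9]
(A,Q,Y): NE
(B,P,X): not NE [P1→C gives 8>7]
(B,P,Y): not NE [P1→C gives 9>0; P2→Q gives 8>6; P3→X gives 3>1]
(B,Q,X): not NE [P1→C gives 9>6; P2→P gives 3>0]
(B,Q,Y): NE
(C,P,X): NE
(C,P,Y): not NE [P2→Q gives 3>0; P3→X gives 11>9]
(C,Q,X): not NE [P3→Y gives 7>0]
(C,Q,Y): not NE [P1→B gives 7>3]

NE set: (A,Q,Y), (B,Q,Y), (C,P,X)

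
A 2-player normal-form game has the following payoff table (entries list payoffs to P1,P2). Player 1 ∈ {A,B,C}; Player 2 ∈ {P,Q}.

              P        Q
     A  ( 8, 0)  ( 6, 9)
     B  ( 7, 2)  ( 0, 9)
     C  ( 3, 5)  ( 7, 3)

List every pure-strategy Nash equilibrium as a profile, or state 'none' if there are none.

Equilibria: none

(A,P): not NE [P2→Q gives 9>0]
(A,Q): not NE [P1→C gives 7>6]
(B,P): not NE [P1→A gives 8>7; P2→Q gives 9>2]
(B,Q): not NE [P1→C gives 7>0]
(C,P): not NE [P1→A gives 8>3]
(C,Q): not NE [P2→P gives 5>3]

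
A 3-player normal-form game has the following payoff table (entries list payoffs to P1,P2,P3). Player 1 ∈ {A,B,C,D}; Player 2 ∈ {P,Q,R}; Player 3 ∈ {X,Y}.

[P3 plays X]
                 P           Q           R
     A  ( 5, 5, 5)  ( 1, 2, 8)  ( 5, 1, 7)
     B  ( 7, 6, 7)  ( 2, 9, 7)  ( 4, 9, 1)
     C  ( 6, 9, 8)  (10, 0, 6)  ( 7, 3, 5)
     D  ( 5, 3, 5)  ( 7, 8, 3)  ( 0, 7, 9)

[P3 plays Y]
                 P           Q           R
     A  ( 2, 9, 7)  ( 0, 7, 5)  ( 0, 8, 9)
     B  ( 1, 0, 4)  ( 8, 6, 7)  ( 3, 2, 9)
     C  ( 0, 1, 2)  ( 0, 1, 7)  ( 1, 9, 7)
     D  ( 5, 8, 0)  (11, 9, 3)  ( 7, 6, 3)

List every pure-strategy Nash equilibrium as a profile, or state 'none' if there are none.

(A,P,X): not NE [P1→B gives 7>5; P3→Y gives 7>5]
(A,P,Y): not NE [P1→D gives 5>2]
(A,Q,X): not NE [P1→C gives 10>1; P2→P gives 5>2]
(A,Q,Y): not NE [P1→D gives 11>0; P2→P gives 9>7; P3→X gives 8>5]
(A,R,X): not NE [P1→C gives 7>5; P2→P gives 5>1; P3→Y gives 9>7]
(A,R,Y): not NE [P1→D gives 7>0; P2→P gives 9>8]
(B,P,X): not NE [P2→R gives 9>6]
(B,P,Y): not NE [P1→D gives 5>1; P2→Q gives 6>0; P3→X gives 7>4]
(B,Q,X): not NE [P1→C gives 10>2]
(B,Q,Y): not NE [P1→D gives 11>8]
(B,R,X): not NE [P1→C gives 7>4; P3→Y gives 9>1]
(B,R,Y): not NE [P1→D gives 7>3; P2→Q gives 6>2]
(C,P,X): not NE [P1→B gives 7>6]
(C,P,Y): not NE [P1→D gives 5>0; P2→R gives 9>1; P3→X gives 8>2]
(C,Q,X): not NE [P2→P gives 9>0; P3→Y gives 7>6]
(C,Q,Y): not NE [P1→D gives 11>0; P2→R gives 9>1]
(C,R,X): not NE [P2→P gives 9>3; P3→Y gives 7>5]
(C,R,Y): not NE [P1→D gives 7>1]
(D,P,X): not NE [P1→B gives 7>5; P2→Q gives 8>3]
(D,P,Y): not NE [P2→Q gives 9>8; P3→X gives 5>0]
(D,Q,X): not NE [P1→C gives 10>7]
(D,Q,Y): NE
(D,R,X): not NE [P1→C gives 7>0; P2→Q gives 8>7]
(D,R,Y): not NE [P2→Q gives 9>6; P3→X gives 9>3]

PSNE = {(D,Q,Y)}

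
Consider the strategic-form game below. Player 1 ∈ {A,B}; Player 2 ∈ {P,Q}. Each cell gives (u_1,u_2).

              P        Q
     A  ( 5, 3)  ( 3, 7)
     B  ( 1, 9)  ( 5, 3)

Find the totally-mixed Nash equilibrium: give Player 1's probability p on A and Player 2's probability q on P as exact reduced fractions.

P1 mixes 3/5 on A; P2 mixes 1/3 on P

P1 indiff ⇒ q·5+(1-q)·3 = q·1+(1-q)·5 ⇒ q(4) = (1-q)(2) ⇒ q = 1/3
P2 indiff ⇒ p·3+(1-p)·9 = p·7+(1-p)·3 ⇒ p(-4) = (1-p)(-6) ⇒ p = 3/5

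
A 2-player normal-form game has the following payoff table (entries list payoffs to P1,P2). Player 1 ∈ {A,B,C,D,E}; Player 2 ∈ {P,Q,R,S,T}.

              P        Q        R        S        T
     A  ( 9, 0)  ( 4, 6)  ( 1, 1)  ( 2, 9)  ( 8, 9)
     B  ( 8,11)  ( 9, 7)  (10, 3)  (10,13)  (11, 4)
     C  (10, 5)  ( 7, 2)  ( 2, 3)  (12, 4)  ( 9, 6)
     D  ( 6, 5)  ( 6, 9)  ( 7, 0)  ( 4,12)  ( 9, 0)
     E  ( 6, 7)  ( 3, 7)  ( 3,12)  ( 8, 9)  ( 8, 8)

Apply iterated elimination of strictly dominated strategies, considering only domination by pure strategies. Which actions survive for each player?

P1 drop A (C beats it: P:10>9 Q:7>4 R:2>1 S:12>2 T:9>8)
P1 drop D (B beats it: P:8>6 Q:9>6 R:10>7 S:10>4 T:11>9)
P1 drop E (B beats it: P:8>6 Q:9>3 R:10>3 S:10>8 T:11>8)
P2 drop Q (P beats it: B:11>7 C:5>2)
P2 drop R (P beats it: B:11>3 C:5>3)
P1→{B,C} P2→{P,S,T}

IESDS → P1:{B,C} P2:{P,S,T}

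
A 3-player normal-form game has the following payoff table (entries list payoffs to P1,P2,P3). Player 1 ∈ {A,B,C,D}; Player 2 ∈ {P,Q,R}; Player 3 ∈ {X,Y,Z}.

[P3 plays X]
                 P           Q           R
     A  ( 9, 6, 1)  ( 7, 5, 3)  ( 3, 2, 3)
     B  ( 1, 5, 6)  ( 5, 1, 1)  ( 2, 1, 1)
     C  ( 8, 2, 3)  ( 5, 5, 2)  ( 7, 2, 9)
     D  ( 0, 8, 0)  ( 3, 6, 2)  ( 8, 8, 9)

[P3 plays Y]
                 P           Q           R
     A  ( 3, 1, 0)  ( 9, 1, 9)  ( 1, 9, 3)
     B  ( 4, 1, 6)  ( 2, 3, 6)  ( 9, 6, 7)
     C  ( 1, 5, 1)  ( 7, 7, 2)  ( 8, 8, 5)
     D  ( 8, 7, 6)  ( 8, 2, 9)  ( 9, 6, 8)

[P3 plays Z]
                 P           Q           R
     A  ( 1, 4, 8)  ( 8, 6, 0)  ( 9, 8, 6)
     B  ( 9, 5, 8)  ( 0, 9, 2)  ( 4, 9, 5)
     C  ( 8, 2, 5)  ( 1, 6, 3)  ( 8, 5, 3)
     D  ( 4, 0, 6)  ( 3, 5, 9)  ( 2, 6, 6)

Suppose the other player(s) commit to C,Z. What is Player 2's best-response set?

BR_2 = {Q}

u_2(P vs C,Z) = 2
u_2(Q vs C,Z) = 6
u_2(R vs C,Z) = 5
max payoff 6 at {Q}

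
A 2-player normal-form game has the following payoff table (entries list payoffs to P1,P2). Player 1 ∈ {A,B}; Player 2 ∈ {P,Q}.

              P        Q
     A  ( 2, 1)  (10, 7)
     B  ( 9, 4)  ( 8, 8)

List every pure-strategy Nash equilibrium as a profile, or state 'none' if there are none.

(A,P): not NE [P1→B gives 9>2; P2→Q gives 7>1]
(A,Q): NE
(B,P): not NE [P2→Q gives 8>4]
(B,Q): not NE [P1→A gives 10>8]

Nash profiles: (A,Q)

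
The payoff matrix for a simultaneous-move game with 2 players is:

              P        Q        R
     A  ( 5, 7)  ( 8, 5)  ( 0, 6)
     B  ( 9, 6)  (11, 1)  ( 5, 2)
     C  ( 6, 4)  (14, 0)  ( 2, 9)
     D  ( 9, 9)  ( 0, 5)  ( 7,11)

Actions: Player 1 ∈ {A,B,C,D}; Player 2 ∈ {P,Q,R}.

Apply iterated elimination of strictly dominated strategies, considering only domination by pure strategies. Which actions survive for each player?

P1 drop A (B beats it: P:9>5 Q:11>8 R:5>0)
P2 drop Q (P beats it: B:6>1 C:4>0 D:9>5)
P1 drop C (B beats it: P:9>6 R:5>2)
P1→{B,D} P2→{P,R}

IESDS → P1:{B,D} P2:{P,R}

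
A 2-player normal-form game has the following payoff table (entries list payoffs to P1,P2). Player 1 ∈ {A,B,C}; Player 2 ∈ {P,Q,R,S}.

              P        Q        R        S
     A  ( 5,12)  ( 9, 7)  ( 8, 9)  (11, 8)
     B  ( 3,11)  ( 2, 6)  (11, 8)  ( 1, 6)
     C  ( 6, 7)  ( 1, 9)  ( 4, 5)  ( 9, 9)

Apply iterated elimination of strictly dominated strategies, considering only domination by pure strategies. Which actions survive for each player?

P2 drop R (P beats it: A:12>9 B:11>8 C:7>5)
P1 drop B (A beats it: P:5>3 Q:9>2 S:11>1)
P1→{A,C} P2→{P,Q,S}

IESDS → P1:{A,C} P2:{P,Q,S}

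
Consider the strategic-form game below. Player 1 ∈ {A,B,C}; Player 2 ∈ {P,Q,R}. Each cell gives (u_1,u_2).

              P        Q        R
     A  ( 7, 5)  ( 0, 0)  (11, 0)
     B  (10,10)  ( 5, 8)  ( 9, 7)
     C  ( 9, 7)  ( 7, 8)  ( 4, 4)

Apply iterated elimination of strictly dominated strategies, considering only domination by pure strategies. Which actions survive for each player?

Survivors P1:{B,C} P2:{P,Q}

P2 drop R (P beats it: A:5>0 B:10>7 C:7>4)
P1 drop A (B beats it: P:10>7 Q:5>0)
P1→{B,C} P2→{P,Q}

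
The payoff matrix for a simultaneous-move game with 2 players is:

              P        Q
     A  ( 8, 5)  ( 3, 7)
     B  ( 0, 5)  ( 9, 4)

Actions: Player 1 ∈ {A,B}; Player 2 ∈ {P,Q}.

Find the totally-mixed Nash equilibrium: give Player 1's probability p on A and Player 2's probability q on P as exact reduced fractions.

P1 mixes 1/3 on A; P2 mixes 3/7 on P

P1 indiff ⇒ q·8+(1-q)·3 = q·0+(1-q)·9 ⇒ q(8) = (1-q)(6) ⇒ q = 3/7
P2 indiff ⇒ p·5+(1-p)·5 = p·7+(1-p)·4 ⇒ p(-2) = (1-p)(-1) ⇒ p = 1/3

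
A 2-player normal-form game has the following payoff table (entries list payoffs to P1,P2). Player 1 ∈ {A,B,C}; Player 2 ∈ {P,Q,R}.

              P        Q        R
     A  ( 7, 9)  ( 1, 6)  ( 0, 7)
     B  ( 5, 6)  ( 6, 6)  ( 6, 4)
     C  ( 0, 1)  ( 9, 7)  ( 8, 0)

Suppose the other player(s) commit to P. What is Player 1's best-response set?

u_1(A vs P) = 7
u_1(B vs P) = 5
u_1(C vs P) = 0
max payoff 7 at {A}

BR_1 = {A}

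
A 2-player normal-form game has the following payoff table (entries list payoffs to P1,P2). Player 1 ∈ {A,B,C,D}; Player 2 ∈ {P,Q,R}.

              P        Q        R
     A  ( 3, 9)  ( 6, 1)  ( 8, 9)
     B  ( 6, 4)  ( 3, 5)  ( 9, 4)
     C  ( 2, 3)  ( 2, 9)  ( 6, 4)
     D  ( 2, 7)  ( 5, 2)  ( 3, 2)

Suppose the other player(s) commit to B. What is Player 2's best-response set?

u_2(P vs B) = 4
u_2(Q vs B) = 5
u_2(R vs B) = 4
max payoff 5 at {Q}

argmax u_2 = {Q}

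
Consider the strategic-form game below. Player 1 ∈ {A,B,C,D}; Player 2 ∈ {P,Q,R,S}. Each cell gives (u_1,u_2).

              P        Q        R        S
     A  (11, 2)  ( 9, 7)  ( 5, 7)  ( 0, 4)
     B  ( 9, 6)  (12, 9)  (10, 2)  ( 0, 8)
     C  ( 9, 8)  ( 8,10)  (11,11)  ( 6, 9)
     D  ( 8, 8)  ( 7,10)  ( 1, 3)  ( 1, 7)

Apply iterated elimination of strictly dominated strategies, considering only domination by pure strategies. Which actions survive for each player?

IESDS → P1:{B,C} P2:{Q,R}

P1 drop D (C beats it: P:9>8 Q:8>7 R:11>1 S:6>1)
P2 drop P (Q beats it: A:7>2 B:9>6 C:10>8)
P2 drop S (Q beats it: A:7>4 B:9>8 C:10>9)
P1 drop A (B beats it: Q:12>9 R:10>5)
P1→{B,C} P2→{Q,R}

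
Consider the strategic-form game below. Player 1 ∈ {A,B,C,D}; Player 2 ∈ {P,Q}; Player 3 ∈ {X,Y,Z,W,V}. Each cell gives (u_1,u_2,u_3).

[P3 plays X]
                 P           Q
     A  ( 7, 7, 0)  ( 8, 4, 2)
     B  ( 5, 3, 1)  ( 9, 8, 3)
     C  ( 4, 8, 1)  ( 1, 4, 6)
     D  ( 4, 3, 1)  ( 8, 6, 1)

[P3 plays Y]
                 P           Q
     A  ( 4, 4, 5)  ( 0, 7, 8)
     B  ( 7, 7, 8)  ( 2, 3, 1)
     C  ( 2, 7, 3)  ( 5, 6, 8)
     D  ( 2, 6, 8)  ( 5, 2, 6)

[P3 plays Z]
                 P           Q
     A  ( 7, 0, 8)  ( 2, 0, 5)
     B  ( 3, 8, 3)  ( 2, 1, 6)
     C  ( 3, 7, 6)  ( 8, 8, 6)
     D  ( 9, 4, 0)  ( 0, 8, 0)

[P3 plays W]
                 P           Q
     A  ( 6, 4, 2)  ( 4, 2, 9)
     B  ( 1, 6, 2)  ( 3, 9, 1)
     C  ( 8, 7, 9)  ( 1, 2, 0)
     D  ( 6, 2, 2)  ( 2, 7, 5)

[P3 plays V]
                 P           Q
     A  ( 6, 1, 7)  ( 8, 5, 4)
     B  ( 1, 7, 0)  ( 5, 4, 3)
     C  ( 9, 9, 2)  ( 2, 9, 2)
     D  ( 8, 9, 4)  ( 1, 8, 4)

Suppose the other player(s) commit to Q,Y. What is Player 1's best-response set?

u_1(A vs Q,Y) = 0
u_1(B vs Q,Y) = 2
u_1(C vs Q,Y) = 5
u_1(D vs Q,Y) = 5
max payoff 5 at {C,D}

BR_1 = {C,D}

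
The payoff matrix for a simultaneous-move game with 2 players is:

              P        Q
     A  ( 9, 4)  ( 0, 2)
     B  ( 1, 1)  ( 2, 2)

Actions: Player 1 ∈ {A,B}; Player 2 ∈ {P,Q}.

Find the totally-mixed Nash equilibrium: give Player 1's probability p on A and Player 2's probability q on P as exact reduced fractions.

p=1/3, q=1/5

P1 indiff ⇒ q·9+(1-q)·0 = q·1+(1-q)·2 ⇒ q(8) = (1-q)(2) ⇒ q = 1/5
P2 indiff ⇒ p·4+(1-p)·1 = p·2+(1-p)·2 ⇒ p(2) = (1-p)(1) ⇒ p = 1/3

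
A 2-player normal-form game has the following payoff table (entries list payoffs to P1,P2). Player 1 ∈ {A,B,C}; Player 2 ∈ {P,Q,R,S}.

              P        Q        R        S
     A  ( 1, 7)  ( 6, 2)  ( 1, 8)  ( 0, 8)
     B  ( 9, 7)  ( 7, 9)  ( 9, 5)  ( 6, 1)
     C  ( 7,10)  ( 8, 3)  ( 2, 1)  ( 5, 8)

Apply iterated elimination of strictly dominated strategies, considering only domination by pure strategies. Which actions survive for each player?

IESDS → P1:{B,C} P2:{P,Q}

P1 drop A (B beats it: P:9>1 Q:7>6 R:9>1 S:6>0)
P2 drop R (P beats it: B:7>5 C:10>1)
P2 drop S (P beats it: B:7>1 C:10>8)
P1→{B,C} P2→{P,Q}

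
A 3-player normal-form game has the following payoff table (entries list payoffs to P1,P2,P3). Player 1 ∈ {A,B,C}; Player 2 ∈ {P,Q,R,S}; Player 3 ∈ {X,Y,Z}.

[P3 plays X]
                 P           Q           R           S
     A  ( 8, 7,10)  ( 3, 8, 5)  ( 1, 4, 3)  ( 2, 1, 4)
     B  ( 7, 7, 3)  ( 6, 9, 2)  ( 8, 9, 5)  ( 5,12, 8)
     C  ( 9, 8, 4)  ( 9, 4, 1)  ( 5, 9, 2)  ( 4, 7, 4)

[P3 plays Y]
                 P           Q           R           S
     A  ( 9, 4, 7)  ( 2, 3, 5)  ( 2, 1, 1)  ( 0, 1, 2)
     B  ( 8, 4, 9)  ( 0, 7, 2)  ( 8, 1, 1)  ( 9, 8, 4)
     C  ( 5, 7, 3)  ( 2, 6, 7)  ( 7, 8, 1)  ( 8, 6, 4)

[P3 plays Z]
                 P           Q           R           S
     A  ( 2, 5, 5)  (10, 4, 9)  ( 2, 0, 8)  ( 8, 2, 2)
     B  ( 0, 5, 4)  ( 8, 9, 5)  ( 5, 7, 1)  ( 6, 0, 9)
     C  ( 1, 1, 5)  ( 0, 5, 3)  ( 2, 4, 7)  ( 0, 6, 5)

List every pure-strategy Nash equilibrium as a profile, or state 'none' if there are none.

(A,P,X): not NE [P1→C gives 9>8; P2→Q gives 8>7]
(A,P,Y): not NE [P3→X gives 10>7]
(A,P,Z): not NE [P3→X gives 10>5]
(A,Q,X): not NE [P1→C gives 9>3; P3→Z gives 9>5]
(A,Q,Y): not NE [P2→P gives 4>3; P3→Z gives 9>5]
(A,Q,Z): not NE [P2→P gives 5>4]
(A,R,X): not NE [P1→B gives 8>1; P2→Q gives 8>4; P3→Z gives 8>3]
(A,R,Y): not NE [P1→B gives 8>2; P2→P gives 4>1; P3→Z gives 8>1]
(A,R,Z): not NE [P1→B gives 5>2; P2→P gives 5>0]
(A,S,X): not NE [P1→B gives 5>2; P2→Q gives 8>1]
(A,S,Y): not NE [P1→B gives 9>0; P2→P gives 4>1; P3→X gives 4>2]
(A,S,Z): not NE [P2→P gives 5>2; P3→X gives 4>2]
(B,P,X): not NE [P1→C gives 9>7; P2→S gives 12>7; P3→Y gives 9>3]
(B,P,Y): not NE [P1→A gives 9>8; P2→S gives 8>4]
(B,P,Z): not NE [P1→A gives 2>0; P2→Q gives 9>5; P3→Y gives 9>4]
(B,Q,X): not NE [P1→C gives 9>6; P2→S gives 12>9; P3→Z gives 5>2]
(B,Q,Y): not NE [P1→C gives 2>0; P2→S gives 8>7; P3→Z gives 5>2]
(B,Q,Z): not NE [P1→A gives 10>8]
(B,R,X): not NE [P2→S gives 12>9]
(B,R,Y): not NE [P2→S gives 8>1; P3→X gives 5>1]
(B,R,Z): not NE [P2→Q gives 9>7; P3→X gives 5>1]
(B,S,X): not NE [P3→Z gives 9>8]
(B,S,Y): not NE [P3→Z gives 9>4]
(B,S,Z): not NE [P1→A gives 8>6; P2→Q gives 9>0]
(C,P,X): not NE [P2→R gives 9>8; P3→Z gives 5>4]
(C,P,Y): not NE [P1→A gives 9>5; P2→R gives 8>7; P3→Z gives 5>3]
(C,P,Z): not NE [P1→A gives 2>1; P2→S gives 6>1]
(C,Q,X): not NE [P2→R gives 9>4; P3→Y gives 7>1]
(C,Q,Y): not NE [P2→R gives 8>6]
(C,Q,Z): not NE [P1→A gives 10>0; P2→S gives 6>5; P3→Y gives 7>3]
(C,R,X): not NE [P1→B gives 8>5; P3→Z gives 7>2]
(C,R,Y): not NE [P1→B gives 8>7; P3→Z gives 7>1]
(C,R,Z): not NE [P1→B gives 5>2; P2→S gives 6>4]
(C,S,X): not NE [P1→B gives 5>4; P2→R gives 9>7; P3→Z gives 5>4]
(C,S,Y): not NE [P1→B gives 9>8; P2→R gives 8>6; P3→Z gives 5>4]
(C,S,Z): not NE [P1→A gives 8>0]

PSNE: ∅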